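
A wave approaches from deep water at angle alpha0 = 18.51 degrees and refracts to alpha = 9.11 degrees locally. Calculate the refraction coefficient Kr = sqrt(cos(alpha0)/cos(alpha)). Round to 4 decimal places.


Kr = sqrt(cos(alpha0) / cos(alpha))
cos(18.51) = 0.948268
cos(9.11) = 0.987386
Kr = sqrt(0.948268 / 0.987386)
Kr = sqrt(0.960382)
Kr = 0.9800

0.9800


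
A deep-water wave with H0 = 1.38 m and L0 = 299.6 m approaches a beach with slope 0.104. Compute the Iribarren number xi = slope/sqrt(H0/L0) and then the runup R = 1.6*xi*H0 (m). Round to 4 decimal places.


xi = slope / sqrt(H0/L0)
H0/L0 = 1.38/299.6 = 0.004606
sqrt(0.004606) = 0.067869
xi = 0.104 / 0.067869 = 1.532374
R = 1.6 * xi * H0 = 1.6 * 1.532374 * 1.38
R = 3.3835 m

3.3835


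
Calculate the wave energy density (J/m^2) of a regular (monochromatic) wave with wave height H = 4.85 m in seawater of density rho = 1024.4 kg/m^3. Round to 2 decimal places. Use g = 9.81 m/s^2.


E = (1/8) * rho * g * H^2
E = (1/8) * 1024.4 * 9.81 * 4.85^2
E = 0.125 * 1024.4 * 9.81 * 23.5225
E = 29548.27 J/m^2

29548.27


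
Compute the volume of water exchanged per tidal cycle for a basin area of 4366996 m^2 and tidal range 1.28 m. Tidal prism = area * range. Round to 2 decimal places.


Tidal prism = Area * Tidal range
P = 4366996 * 1.28
P = 5589754.88 m^3

5589754.88


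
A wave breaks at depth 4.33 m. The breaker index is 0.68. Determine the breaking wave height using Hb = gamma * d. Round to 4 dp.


Hb = gamma * d
Hb = 0.68 * 4.33
Hb = 2.9444 m

2.9444


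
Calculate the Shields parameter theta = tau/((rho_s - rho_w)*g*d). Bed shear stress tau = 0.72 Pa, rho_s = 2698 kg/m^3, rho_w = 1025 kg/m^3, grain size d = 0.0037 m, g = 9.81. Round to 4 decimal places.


theta = tau / ((rho_s - rho_w) * g * d)
rho_s - rho_w = 2698 - 1025 = 1673
Denominator = 1673 * 9.81 * 0.0037 = 60.724881
theta = 0.72 / 60.724881
theta = 0.0119

0.0119


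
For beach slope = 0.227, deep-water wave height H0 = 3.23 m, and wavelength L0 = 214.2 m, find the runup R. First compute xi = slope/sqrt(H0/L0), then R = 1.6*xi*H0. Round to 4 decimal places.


xi = slope / sqrt(H0/L0)
H0/L0 = 3.23/214.2 = 0.015079
sqrt(0.015079) = 0.122798
xi = 0.227 / 0.122798 = 1.848563
R = 1.6 * xi * H0 = 1.6 * 1.848563 * 3.23
R = 9.5534 m

9.5534


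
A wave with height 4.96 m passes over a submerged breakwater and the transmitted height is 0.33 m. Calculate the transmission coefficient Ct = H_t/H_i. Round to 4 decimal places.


Ct = H_t / H_i
Ct = 0.33 / 4.96
Ct = 0.0665

0.0665


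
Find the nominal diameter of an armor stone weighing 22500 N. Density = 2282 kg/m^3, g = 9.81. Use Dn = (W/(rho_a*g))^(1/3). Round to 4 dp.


V = W / (rho_a * g)
V = 22500 / (2282 * 9.81)
V = 22500 / 22386.42
V = 1.005074 m^3
Dn = V^(1/3) = 1.005074^(1/3)
Dn = 1.0017 m

1.0017


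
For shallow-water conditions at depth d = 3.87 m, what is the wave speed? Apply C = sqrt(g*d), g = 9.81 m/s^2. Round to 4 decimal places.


Using the shallow-water approximation:
C = sqrt(g * d) = sqrt(9.81 * 3.87)
C = sqrt(37.9647)
C = 6.1616 m/s

6.1616


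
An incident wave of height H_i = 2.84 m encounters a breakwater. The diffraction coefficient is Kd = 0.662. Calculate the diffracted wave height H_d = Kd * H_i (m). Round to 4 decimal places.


H_d = Kd * H_i
H_d = 0.662 * 2.84
H_d = 1.8801 m

1.8801


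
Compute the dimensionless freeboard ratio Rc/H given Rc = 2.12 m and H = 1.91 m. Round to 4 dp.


Relative freeboard = Rc / H
= 2.12 / 1.91
= 1.1099

1.1099


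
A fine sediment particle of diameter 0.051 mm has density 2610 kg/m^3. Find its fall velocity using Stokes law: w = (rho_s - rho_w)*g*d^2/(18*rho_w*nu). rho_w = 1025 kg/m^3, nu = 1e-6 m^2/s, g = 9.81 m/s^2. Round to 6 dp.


w = (rho_s - rho_w) * g * d^2 / (18 * rho_w * nu)
d = 0.051 mm = 0.000051 m
rho_s - rho_w = 2610 - 1025 = 1585
Numerator = 1585 * 9.81 * (0.000051)^2 = 0.000040442559
Denominator = 18 * 1025 * 1e-6 = 0.018450
w = 0.002192 m/s

0.002192


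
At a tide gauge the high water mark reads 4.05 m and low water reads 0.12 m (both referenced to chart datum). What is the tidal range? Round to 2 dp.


Tidal range = High water - Low water
Tidal range = 4.05 - (0.12)
Tidal range = 3.93 m

3.93


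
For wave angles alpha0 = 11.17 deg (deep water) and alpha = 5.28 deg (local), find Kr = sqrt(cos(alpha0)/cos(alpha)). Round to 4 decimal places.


Kr = sqrt(cos(alpha0) / cos(alpha))
cos(11.17) = 0.981057
cos(5.28) = 0.995757
Kr = sqrt(0.981057 / 0.995757)
Kr = sqrt(0.985237)
Kr = 0.9926

0.9926


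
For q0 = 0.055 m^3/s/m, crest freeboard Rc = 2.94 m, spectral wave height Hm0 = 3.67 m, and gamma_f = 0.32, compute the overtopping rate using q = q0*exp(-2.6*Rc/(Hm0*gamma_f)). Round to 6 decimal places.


q = q0 * exp(-2.6 * Rc / (Hm0 * gamma_f))
Exponent = -2.6 * 2.94 / (3.67 * 0.32)
= -2.6 * 2.94 / 1.1744
= -6.508856
exp(-6.508856) = 0.001490
q = 0.055 * 0.001490
q = 0.000082 m^3/s/m

0.000082


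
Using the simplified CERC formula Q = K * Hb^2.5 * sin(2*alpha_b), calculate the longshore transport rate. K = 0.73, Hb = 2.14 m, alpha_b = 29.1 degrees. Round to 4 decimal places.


Q = K * Hb^2.5 * sin(2 * alpha_b)
Hb^2.5 = 2.14^2.5 = 6.699377
sin(2 * 29.1) = sin(58.2) = 0.849893
Q = 0.73 * 6.699377 * 0.849893
Q = 4.1564 m^3/s

4.1564


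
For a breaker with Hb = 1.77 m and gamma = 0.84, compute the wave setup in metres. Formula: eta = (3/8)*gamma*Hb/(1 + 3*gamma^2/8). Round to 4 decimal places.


eta = (3/8) * gamma * Hb / (1 + 3*gamma^2/8)
Numerator = (3/8) * 0.84 * 1.77 = 0.557550
Denominator = 1 + 3*0.84^2/8 = 1 + 0.264600 = 1.264600
eta = 0.557550 / 1.264600
eta = 0.4409 m

0.4409


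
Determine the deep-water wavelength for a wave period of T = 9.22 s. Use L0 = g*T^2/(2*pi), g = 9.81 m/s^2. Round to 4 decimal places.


L0 = g * T^2 / (2 * pi)
L0 = 9.81 * 9.22^2 / (2 * pi)
L0 = 9.81 * 85.0084 / 6.28319
L0 = 833.9324 / 6.28319
L0 = 132.7245 m

132.7245


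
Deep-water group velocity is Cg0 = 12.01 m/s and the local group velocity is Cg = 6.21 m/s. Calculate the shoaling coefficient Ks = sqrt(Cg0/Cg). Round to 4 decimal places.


Ks = sqrt(Cg0 / Cg)
Ks = sqrt(12.01 / 6.21)
Ks = sqrt(1.9340)
Ks = 1.3907

1.3907


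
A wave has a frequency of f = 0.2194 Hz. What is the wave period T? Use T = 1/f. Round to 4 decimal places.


T = 1 / f
T = 1 / 0.2194
T = 4.5579 s

4.5579


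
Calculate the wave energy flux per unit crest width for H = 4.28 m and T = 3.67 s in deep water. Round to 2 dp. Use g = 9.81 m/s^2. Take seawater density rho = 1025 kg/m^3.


P = rho * g^2 * H^2 * T / (32 * pi)
P = 1025 * 9.81^2 * 4.28^2 * 3.67 / (32 * pi)
P = 1025 * 96.2361 * 18.3184 * 3.67 / 100.53096
P = 65965.31 W/m

65965.31


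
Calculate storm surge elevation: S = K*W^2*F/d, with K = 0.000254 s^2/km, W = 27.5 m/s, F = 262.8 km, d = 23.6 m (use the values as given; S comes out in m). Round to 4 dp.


S = K * W^2 * F / d
W^2 = 27.5^2 = 756.25
S = 0.000254 * 756.25 * 262.8 / 23.6
Numerator = 0.000254 * 756.25 * 262.8 = 50.480595
S = 50.480595 / 23.6 = 2.1390 m

2.1390


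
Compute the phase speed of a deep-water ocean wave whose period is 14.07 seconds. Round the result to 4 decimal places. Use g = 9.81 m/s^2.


We use the deep-water celerity formula:
C = g * T / (2 * pi)
C = 9.81 * 14.07 / (2 * 3.14159...)
C = 138.026700 / 6.283185
C = 21.9676 m/s

21.9676


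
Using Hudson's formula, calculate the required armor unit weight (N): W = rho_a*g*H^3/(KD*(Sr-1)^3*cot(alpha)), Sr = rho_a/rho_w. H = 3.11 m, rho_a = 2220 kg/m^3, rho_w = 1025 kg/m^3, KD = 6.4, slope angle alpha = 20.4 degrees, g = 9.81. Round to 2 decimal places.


Sr = rho_a / rho_w = 2220 / 1025 = 2.165854
(Sr - 1) = 1.165854
(Sr - 1)^3 = 1.584645
cot(20.4) = 1 / tan(20.4) = 1 / 0.371897 = 2.688919
Numerator = 2220 * 9.81 * 3.11^3 = 655093.2868
Denominator = 6.4 * 1.584645 * 2.688919 = 27.270293
W = 655093.2868 / 27.270293
W = 24022.23 N

24022.23


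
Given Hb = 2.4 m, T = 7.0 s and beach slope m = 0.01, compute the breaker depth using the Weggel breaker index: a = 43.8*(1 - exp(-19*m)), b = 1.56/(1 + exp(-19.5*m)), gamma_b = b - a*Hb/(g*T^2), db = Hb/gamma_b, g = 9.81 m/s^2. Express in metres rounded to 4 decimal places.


a = 43.8 * (1 - exp(-19 * m))
exp(-19 * 0.01) = exp(-0.1900) = 0.826959
a = 43.8 * (1 - 0.826959) = 7.579190
b = 1.56 / (1 + exp(-19.5 * m))
exp(-19.5 * 0.01) = exp(-0.1950) = 0.822835
b = 1.56 / (1 + 0.822835) = 0.855810
Hb / (g * T^2) = 2.4 / (9.81 * 7.0^2) = 2.4 / 480.6900 = 0.00499282
gamma_b = b - a * Hb/(g*T^2) = 0.855810 - 7.579190 * 0.00499282 = 0.817968
db = Hb / gamma_b = 2.4 / 0.817968
db = 2.9341 m

2.9341


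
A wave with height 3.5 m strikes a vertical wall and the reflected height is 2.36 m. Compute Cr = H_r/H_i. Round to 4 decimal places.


Cr = H_r / H_i
Cr = 2.36 / 3.5
Cr = 0.6743

0.6743


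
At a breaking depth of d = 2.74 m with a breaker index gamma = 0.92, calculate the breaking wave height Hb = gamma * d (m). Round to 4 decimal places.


Hb = gamma * d
Hb = 0.92 * 2.74
Hb = 2.5208 m

2.5208


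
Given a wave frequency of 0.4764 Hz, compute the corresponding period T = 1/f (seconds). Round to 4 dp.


T = 1 / f
T = 1 / 0.4764
T = 2.0991 s

2.0991


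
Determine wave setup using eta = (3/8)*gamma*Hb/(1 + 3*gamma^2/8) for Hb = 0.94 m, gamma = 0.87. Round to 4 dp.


eta = (3/8) * gamma * Hb / (1 + 3*gamma^2/8)
Numerator = (3/8) * 0.87 * 0.94 = 0.306675
Denominator = 1 + 3*0.87^2/8 = 1 + 0.283838 = 1.283838
eta = 0.306675 / 1.283838
eta = 0.2389 m

0.2389


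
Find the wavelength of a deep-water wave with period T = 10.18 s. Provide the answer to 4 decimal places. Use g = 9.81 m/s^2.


L0 = g * T^2 / (2 * pi)
L0 = 9.81 * 10.18^2 / (2 * pi)
L0 = 9.81 * 103.6324 / 6.28319
L0 = 1016.6338 / 6.28319
L0 = 161.8023 m

161.8023


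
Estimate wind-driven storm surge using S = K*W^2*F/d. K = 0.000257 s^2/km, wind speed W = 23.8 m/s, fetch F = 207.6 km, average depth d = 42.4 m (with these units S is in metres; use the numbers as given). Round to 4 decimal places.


S = K * W^2 * F / d
W^2 = 23.8^2 = 566.44
S = 0.000257 * 566.44 * 207.6 / 42.4
Numerator = 0.000257 * 566.44 * 207.6 = 30.221387
S = 30.221387 / 42.4 = 0.7128 m

0.7128


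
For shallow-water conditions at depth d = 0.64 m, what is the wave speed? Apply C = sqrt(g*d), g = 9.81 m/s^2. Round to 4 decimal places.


Using the shallow-water approximation:
C = sqrt(g * d) = sqrt(9.81 * 0.64)
C = sqrt(6.2784)
C = 2.5057 m/s

2.5057


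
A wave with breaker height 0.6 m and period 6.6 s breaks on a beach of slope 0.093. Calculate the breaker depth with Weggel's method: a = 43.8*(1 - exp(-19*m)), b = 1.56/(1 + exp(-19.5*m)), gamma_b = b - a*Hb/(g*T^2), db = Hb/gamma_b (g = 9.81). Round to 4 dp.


a = 43.8 * (1 - exp(-19 * m))
exp(-19 * 0.093) = exp(-1.7670) = 0.170845
a = 43.8 * (1 - 0.170845) = 36.317000
b = 1.56 / (1 + exp(-19.5 * m))
exp(-19.5 * 0.093) = exp(-1.8135) = 0.163082
b = 1.56 / (1 + 0.163082) = 1.341264
Hb / (g * T^2) = 0.6 / (9.81 * 6.6^2) = 0.6 / 427.3236 = 0.00140409
gamma_b = b - a * Hb/(g*T^2) = 1.341264 - 36.317000 * 0.00140409 = 1.290271
db = Hb / gamma_b = 0.6 / 1.290271
db = 0.4650 m

0.4650


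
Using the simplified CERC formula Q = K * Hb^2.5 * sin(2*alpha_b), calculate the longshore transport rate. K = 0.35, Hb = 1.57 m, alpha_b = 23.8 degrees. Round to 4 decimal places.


Q = K * Hb^2.5 * sin(2 * alpha_b)
Hb^2.5 = 1.57^2.5 = 3.088511
sin(2 * 23.8) = sin(47.6) = 0.738455
Q = 0.35 * 3.088511 * 0.738455
Q = 0.7983 m^3/s

0.7983


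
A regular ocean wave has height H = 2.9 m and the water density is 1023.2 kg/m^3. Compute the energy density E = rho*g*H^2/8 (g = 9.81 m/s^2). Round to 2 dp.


E = (1/8) * rho * g * H^2
E = (1/8) * 1023.2 * 9.81 * 2.9^2
E = 0.125 * 1023.2 * 9.81 * 8.4100
E = 10552.02 J/m^2

10552.02


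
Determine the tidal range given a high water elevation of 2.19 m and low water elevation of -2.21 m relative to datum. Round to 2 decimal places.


Tidal range = High water - Low water
Tidal range = 2.19 - (-2.21)
Tidal range = 4.40 m

4.40


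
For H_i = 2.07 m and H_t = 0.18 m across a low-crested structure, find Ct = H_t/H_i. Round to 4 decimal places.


Ct = H_t / H_i
Ct = 0.18 / 2.07
Ct = 0.0870

0.0870


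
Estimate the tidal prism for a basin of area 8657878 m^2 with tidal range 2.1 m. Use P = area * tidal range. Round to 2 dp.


Tidal prism = Area * Tidal range
P = 8657878 * 2.1
P = 18181543.80 m^3

18181543.80


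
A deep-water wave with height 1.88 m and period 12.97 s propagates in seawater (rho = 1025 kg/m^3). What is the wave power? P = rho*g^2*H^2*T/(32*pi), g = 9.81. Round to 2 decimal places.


P = rho * g^2 * H^2 * T / (32 * pi)
P = 1025 * 9.81^2 * 1.88^2 * 12.97 / (32 * pi)
P = 1025 * 96.2361 * 3.5344 * 12.97 / 100.53096
P = 44979.82 W/m

44979.82


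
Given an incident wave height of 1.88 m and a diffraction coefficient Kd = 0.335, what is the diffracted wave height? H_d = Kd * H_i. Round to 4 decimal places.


H_d = Kd * H_i
H_d = 0.335 * 1.88
H_d = 0.6298 m

0.6298


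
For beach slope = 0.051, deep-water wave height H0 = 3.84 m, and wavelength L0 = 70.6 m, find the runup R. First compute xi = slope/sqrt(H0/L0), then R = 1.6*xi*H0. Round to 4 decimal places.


xi = slope / sqrt(H0/L0)
H0/L0 = 3.84/70.6 = 0.054391
sqrt(0.054391) = 0.233219
xi = 0.051 / 0.233219 = 0.218679
R = 1.6 * xi * H0 = 1.6 * 0.218679 * 3.84
R = 1.3436 m

1.3436


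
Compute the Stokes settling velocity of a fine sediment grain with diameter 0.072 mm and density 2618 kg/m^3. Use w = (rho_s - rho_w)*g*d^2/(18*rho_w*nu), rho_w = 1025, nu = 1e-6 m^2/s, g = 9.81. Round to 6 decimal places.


w = (rho_s - rho_w) * g * d^2 / (18 * rho_w * nu)
d = 0.072 mm = 0.000072 m
rho_s - rho_w = 2618 - 1025 = 1593
Numerator = 1593 * 9.81 * (0.000072)^2 = 0.000081012079
Denominator = 18 * 1025 * 1e-6 = 0.018450
w = 0.004391 m/s

0.004391


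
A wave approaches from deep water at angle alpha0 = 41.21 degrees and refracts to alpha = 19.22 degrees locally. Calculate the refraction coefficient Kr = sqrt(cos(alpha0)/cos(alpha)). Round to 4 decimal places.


Kr = sqrt(cos(alpha0) / cos(alpha))
cos(41.21) = 0.752300
cos(19.22) = 0.944262
Kr = sqrt(0.752300 / 0.944262)
Kr = sqrt(0.796707)
Kr = 0.8926

0.8926


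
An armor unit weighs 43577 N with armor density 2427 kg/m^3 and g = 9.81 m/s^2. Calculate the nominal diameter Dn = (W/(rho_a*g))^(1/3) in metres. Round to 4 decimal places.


V = W / (rho_a * g)
V = 43577 / (2427 * 9.81)
V = 43577 / 23808.87
V = 1.830284 m^3
Dn = V^(1/3) = 1.830284^(1/3)
Dn = 1.2232 m

1.2232


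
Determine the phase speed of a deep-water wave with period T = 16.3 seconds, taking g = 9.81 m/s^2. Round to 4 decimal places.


We use the deep-water celerity formula:
C = g * T / (2 * pi)
C = 9.81 * 16.3 / (2 * 3.14159...)
C = 159.903000 / 6.283185
C = 25.4494 m/s

25.4494


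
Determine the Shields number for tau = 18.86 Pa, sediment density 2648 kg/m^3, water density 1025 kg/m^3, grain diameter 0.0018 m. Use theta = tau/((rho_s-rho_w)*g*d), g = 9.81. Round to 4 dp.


theta = tau / ((rho_s - rho_w) * g * d)
rho_s - rho_w = 2648 - 1025 = 1623
Denominator = 1623 * 9.81 * 0.0018 = 28.658934
theta = 18.86 / 28.658934
theta = 0.6581

0.6581


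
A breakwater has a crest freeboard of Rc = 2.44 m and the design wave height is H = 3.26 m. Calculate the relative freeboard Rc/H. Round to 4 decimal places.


Relative freeboard = Rc / H
= 2.44 / 3.26
= 0.7485

0.7485


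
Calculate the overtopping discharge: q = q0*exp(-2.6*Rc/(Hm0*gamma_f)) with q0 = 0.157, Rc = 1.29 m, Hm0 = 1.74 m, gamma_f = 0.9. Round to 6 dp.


q = q0 * exp(-2.6 * Rc / (Hm0 * gamma_f))
Exponent = -2.6 * 1.29 / (1.74 * 0.9)
= -2.6 * 1.29 / 1.5660
= -2.141762
exp(-2.141762) = 0.117448
q = 0.157 * 0.117448
q = 0.018439 m^3/s/m

0.018439


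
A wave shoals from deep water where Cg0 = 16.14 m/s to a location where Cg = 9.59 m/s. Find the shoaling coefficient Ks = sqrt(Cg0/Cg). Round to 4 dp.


Ks = sqrt(Cg0 / Cg)
Ks = sqrt(16.14 / 9.59)
Ks = sqrt(1.6830)
Ks = 1.2973

1.2973


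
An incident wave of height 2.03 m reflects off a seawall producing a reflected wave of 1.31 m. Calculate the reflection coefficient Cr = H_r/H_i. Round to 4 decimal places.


Cr = H_r / H_i
Cr = 1.31 / 2.03
Cr = 0.6453

0.6453


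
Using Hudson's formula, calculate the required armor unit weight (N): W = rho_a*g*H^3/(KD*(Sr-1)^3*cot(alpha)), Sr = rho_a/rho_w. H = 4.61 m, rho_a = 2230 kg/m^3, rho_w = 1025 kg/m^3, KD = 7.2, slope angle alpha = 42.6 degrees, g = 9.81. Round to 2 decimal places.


Sr = rho_a / rho_w = 2230 / 1025 = 2.175610
(Sr - 1) = 1.175610
(Sr - 1)^3 = 1.624761
cot(42.6) = 1 / tan(42.6) = 1 / 0.919547 = 1.087492
Numerator = 2230 * 9.81 * 4.61^3 = 2143268.8232
Denominator = 7.2 * 1.624761 * 1.087492 = 12.721785
W = 2143268.8232 / 12.721785
W = 168472.34 N

168472.34


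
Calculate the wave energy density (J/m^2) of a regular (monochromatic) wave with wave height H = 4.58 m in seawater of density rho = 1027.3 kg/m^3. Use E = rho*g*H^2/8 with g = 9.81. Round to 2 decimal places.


E = (1/8) * rho * g * H^2
E = (1/8) * 1027.3 * 9.81 * 4.58^2
E = 0.125 * 1027.3 * 9.81 * 20.9764
E = 26424.53 J/m^2

26424.53


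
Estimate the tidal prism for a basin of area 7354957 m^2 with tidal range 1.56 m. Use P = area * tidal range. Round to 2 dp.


Tidal prism = Area * Tidal range
P = 7354957 * 1.56
P = 11473732.92 m^3

11473732.92


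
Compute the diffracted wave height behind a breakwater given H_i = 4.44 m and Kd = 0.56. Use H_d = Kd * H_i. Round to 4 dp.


H_d = Kd * H_i
H_d = 0.56 * 4.44
H_d = 2.4864 m

2.4864


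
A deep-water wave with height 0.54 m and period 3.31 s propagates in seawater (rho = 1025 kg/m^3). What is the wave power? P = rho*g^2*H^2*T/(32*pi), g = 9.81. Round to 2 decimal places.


P = rho * g^2 * H^2 * T / (32 * pi)
P = 1025 * 9.81^2 * 0.54^2 * 3.31 / (32 * pi)
P = 1025 * 96.2361 * 0.2916 * 3.31 / 100.53096
P = 947.06 W/m

947.06


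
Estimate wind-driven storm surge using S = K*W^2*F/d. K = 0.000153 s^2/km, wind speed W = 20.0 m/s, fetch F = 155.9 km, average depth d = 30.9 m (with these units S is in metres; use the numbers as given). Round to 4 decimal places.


S = K * W^2 * F / d
W^2 = 20.0^2 = 400.00
S = 0.000153 * 400.00 * 155.9 / 30.9
Numerator = 0.000153 * 400.00 * 155.9 = 9.541080
S = 9.541080 / 30.9 = 0.3088 m

0.3088


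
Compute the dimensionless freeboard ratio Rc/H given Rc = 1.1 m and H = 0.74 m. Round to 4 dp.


Relative freeboard = Rc / H
= 1.1 / 0.74
= 1.4865

1.4865


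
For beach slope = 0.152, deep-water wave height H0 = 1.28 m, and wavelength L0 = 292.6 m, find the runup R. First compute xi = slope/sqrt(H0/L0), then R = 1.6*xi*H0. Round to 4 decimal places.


xi = slope / sqrt(H0/L0)
H0/L0 = 1.28/292.6 = 0.004375
sqrt(0.004375) = 0.066141
xi = 0.152 / 0.066141 = 2.298136
R = 1.6 * xi * H0 = 1.6 * 2.298136 * 1.28
R = 4.7066 m

4.7066


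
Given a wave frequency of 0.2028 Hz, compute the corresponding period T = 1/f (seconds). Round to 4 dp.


T = 1 / f
T = 1 / 0.2028
T = 4.9310 s

4.9310


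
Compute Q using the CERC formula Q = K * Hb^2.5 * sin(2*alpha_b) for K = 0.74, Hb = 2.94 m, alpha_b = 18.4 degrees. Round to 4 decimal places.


Q = K * Hb^2.5 * sin(2 * alpha_b)
Hb^2.5 = 2.94^2.5 = 14.820687
sin(2 * 18.4) = sin(36.8) = 0.599024
Q = 0.74 * 14.820687 * 0.599024
Q = 6.5697 m^3/s

6.5697


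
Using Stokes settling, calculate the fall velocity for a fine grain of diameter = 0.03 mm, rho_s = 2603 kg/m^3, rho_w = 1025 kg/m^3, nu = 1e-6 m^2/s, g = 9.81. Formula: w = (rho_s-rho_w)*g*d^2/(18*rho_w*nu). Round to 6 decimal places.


w = (rho_s - rho_w) * g * d^2 / (18 * rho_w * nu)
d = 0.03 mm = 0.000030 m
rho_s - rho_w = 2603 - 1025 = 1578
Numerator = 1578 * 9.81 * (0.000030)^2 = 0.000013932162
Denominator = 18 * 1025 * 1e-6 = 0.018450
w = 0.000755 m/s

0.000755


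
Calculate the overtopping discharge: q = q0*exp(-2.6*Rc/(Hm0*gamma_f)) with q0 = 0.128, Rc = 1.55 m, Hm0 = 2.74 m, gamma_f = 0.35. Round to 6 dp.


q = q0 * exp(-2.6 * Rc / (Hm0 * gamma_f))
Exponent = -2.6 * 1.55 / (2.74 * 0.35)
= -2.6 * 1.55 / 0.9590
= -4.202294
exp(-4.202294) = 0.014961
q = 0.128 * 0.014961
q = 0.001915 m^3/s/m

0.001915


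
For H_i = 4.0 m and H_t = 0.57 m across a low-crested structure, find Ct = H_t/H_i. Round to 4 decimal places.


Ct = H_t / H_i
Ct = 0.57 / 4.0
Ct = 0.1425

0.1425


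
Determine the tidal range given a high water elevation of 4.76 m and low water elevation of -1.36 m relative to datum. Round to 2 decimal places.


Tidal range = High water - Low water
Tidal range = 4.76 - (-1.36)
Tidal range = 6.12 m

6.12


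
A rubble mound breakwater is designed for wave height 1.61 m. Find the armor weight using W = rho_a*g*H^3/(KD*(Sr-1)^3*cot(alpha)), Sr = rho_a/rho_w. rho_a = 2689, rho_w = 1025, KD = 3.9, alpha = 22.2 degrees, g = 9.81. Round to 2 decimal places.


Sr = rho_a / rho_w = 2689 / 1025 = 2.623415
(Sr - 1) = 1.623415
(Sr - 1)^3 = 4.278469
cot(22.2) = 1 / tan(22.2) = 1 / 0.408092 = 2.450425
Numerator = 2689 * 9.81 * 1.61^3 = 110087.3551
Denominator = 3.9 * 4.278469 * 2.450425 = 40.887864
W = 110087.3551 / 40.887864
W = 2692.42 N

2692.42


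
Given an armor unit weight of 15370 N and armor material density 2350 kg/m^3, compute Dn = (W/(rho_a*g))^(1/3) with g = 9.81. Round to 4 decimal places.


V = W / (rho_a * g)
V = 15370 / (2350 * 9.81)
V = 15370 / 23053.50
V = 0.666710 m^3
Dn = V^(1/3) = 0.666710^(1/3)
Dn = 0.8736 m

0.8736


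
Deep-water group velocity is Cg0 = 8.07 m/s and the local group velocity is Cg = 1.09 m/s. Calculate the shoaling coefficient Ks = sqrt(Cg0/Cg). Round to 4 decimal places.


Ks = sqrt(Cg0 / Cg)
Ks = sqrt(8.07 / 1.09)
Ks = sqrt(7.4037)
Ks = 2.7210

2.7210


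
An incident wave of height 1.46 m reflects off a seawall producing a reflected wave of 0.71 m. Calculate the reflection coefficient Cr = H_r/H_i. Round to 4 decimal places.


Cr = H_r / H_i
Cr = 0.71 / 1.46
Cr = 0.4863

0.4863


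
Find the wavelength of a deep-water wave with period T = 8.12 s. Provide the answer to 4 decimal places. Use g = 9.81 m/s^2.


L0 = g * T^2 / (2 * pi)
L0 = 9.81 * 8.12^2 / (2 * pi)
L0 = 9.81 * 65.9344 / 6.28319
L0 = 646.8165 / 6.28319
L0 = 102.9440 m

102.9440


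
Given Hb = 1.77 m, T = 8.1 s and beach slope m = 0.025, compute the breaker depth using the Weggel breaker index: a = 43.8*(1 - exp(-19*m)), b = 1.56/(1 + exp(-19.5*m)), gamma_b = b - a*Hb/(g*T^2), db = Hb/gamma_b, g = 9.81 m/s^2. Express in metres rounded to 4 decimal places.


a = 43.8 * (1 - exp(-19 * m))
exp(-19 * 0.025) = exp(-0.4750) = 0.621885
a = 43.8 * (1 - 0.621885) = 16.561435
b = 1.56 / (1 + exp(-19.5 * m))
exp(-19.5 * 0.025) = exp(-0.4875) = 0.614160
b = 1.56 / (1 + 0.614160) = 0.966447
Hb / (g * T^2) = 1.77 / (9.81 * 8.1^2) = 1.77 / 643.6341 = 0.00275001
gamma_b = b - a * Hb/(g*T^2) = 0.966447 - 16.561435 * 0.00275001 = 0.920903
db = Hb / gamma_b = 1.77 / 0.920903
db = 1.9220 m

1.9220


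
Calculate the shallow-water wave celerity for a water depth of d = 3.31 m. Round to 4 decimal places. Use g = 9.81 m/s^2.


Using the shallow-water approximation:
C = sqrt(g * d) = sqrt(9.81 * 3.31)
C = sqrt(32.4711)
C = 5.6983 m/s

5.6983


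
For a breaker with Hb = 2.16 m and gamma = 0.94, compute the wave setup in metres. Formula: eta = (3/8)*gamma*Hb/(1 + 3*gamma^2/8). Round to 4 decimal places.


eta = (3/8) * gamma * Hb / (1 + 3*gamma^2/8)
Numerator = (3/8) * 0.94 * 2.16 = 0.761400
Denominator = 1 + 3*0.94^2/8 = 1 + 0.331350 = 1.331350
eta = 0.761400 / 1.331350
eta = 0.5719 m

0.5719


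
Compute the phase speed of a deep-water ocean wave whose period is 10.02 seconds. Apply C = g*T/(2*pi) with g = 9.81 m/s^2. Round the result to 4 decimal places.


We use the deep-water celerity formula:
C = g * T / (2 * pi)
C = 9.81 * 10.02 / (2 * 3.14159...)
C = 98.296200 / 6.283185
C = 15.6443 m/s

15.6443


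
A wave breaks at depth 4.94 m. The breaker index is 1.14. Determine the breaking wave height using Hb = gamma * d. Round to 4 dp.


Hb = gamma * d
Hb = 1.14 * 4.94
Hb = 5.6316 m

5.6316


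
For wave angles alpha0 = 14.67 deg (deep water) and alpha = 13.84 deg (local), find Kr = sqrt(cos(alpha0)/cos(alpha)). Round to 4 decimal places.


Kr = sqrt(cos(alpha0) / cos(alpha))
cos(14.67) = 0.967400
cos(13.84) = 0.970968
Kr = sqrt(0.967400 / 0.970968)
Kr = sqrt(0.996326)
Kr = 0.9982

0.9982


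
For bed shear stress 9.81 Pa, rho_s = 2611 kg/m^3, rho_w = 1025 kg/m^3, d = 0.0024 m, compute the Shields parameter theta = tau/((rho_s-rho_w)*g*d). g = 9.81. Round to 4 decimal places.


theta = tau / ((rho_s - rho_w) * g * d)
rho_s - rho_w = 2611 - 1025 = 1586
Denominator = 1586 * 9.81 * 0.0024 = 37.340784
theta = 9.81 / 37.340784
theta = 0.2627

0.2627


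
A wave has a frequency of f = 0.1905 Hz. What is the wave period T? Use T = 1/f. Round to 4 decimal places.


T = 1 / f
T = 1 / 0.1905
T = 5.2493 s

5.2493


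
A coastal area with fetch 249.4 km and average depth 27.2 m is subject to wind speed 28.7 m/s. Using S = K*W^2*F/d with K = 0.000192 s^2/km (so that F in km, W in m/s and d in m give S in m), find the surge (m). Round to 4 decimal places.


S = K * W^2 * F / d
W^2 = 28.7^2 = 823.69
S = 0.000192 * 823.69 * 249.4 / 27.2
Numerator = 0.000192 * 823.69 * 249.4 = 39.442231
S = 39.442231 / 27.2 = 1.4501 m

1.4501


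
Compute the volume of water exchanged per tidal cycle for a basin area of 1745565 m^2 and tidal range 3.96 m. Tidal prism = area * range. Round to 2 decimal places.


Tidal prism = Area * Tidal range
P = 1745565 * 3.96
P = 6912437.40 m^3

6912437.40


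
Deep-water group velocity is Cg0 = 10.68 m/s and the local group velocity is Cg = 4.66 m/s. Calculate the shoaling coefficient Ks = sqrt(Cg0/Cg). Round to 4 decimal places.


Ks = sqrt(Cg0 / Cg)
Ks = sqrt(10.68 / 4.66)
Ks = sqrt(2.2918)
Ks = 1.5139

1.5139


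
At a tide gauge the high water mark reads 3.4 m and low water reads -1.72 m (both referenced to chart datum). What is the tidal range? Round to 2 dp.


Tidal range = High water - Low water
Tidal range = 3.4 - (-1.72)
Tidal range = 5.12 m

5.12


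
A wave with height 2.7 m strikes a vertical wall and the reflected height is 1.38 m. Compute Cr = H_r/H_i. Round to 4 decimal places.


Cr = H_r / H_i
Cr = 1.38 / 2.7
Cr = 0.5111

0.5111


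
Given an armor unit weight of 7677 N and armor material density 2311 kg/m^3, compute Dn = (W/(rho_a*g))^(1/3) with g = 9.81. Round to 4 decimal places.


V = W / (rho_a * g)
V = 7677 / (2311 * 9.81)
V = 7677 / 22670.91
V = 0.338628 m^3
Dn = V^(1/3) = 0.338628^(1/3)
Dn = 0.6970 m

0.6970


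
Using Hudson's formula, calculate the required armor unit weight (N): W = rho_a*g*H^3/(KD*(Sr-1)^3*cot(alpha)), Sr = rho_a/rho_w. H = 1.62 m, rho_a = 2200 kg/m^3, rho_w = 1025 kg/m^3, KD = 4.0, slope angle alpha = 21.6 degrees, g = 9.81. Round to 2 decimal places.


Sr = rho_a / rho_w = 2200 / 1025 = 2.146341
(Sr - 1) = 1.146341
(Sr - 1)^3 = 1.506406
cot(21.6) = 1 / tan(21.6) = 1 / 0.395928 = 2.525712
Numerator = 2200 * 9.81 * 1.62^3 = 91756.4773
Denominator = 4.0 * 1.506406 * 2.525712 = 15.218988
W = 91756.4773 / 15.218988
W = 6029.08 N

6029.08


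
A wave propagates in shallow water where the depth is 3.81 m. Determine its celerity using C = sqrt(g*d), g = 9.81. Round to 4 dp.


Using the shallow-water approximation:
C = sqrt(g * d) = sqrt(9.81 * 3.81)
C = sqrt(37.3761)
C = 6.1136 m/s

6.1136


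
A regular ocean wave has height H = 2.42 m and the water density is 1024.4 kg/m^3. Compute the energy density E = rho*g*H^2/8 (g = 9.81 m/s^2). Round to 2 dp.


E = (1/8) * rho * g * H^2
E = (1/8) * 1024.4 * 9.81 * 2.42^2
E = 0.125 * 1024.4 * 9.81 * 5.8564
E = 7356.64 J/m^2

7356.64


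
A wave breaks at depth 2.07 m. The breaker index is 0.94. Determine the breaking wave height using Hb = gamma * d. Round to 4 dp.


Hb = gamma * d
Hb = 0.94 * 2.07
Hb = 1.9458 m

1.9458


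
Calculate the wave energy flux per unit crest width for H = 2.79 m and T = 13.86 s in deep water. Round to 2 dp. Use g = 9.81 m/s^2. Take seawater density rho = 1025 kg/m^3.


P = rho * g^2 * H^2 * T / (32 * pi)
P = 1025 * 9.81^2 * 2.79^2 * 13.86 / (32 * pi)
P = 1025 * 96.2361 * 7.7841 * 13.86 / 100.53096
P = 105860.43 W/m

105860.43


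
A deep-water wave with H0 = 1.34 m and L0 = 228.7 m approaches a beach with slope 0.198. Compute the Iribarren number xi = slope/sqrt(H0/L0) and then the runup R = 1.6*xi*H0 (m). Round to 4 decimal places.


xi = slope / sqrt(H0/L0)
H0/L0 = 1.34/228.7 = 0.005859
sqrt(0.005859) = 0.076545
xi = 0.198 / 0.076545 = 2.586699
R = 1.6 * xi * H0 = 1.6 * 2.586699 * 1.34
R = 5.5459 m

5.5459


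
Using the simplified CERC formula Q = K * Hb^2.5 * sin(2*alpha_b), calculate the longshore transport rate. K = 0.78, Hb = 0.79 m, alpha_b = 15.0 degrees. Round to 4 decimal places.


Q = K * Hb^2.5 * sin(2 * alpha_b)
Hb^2.5 = 0.79^2.5 = 0.554712
sin(2 * 15.0) = sin(30.0) = 0.500000
Q = 0.78 * 0.554712 * 0.500000
Q = 0.2163 m^3/s

0.2163


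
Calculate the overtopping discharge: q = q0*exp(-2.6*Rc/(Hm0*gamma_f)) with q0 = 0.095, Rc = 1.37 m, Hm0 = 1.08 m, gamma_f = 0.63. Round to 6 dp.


q = q0 * exp(-2.6 * Rc / (Hm0 * gamma_f))
Exponent = -2.6 * 1.37 / (1.08 * 0.63)
= -2.6 * 1.37 / 0.6804
= -5.235156
exp(-5.235156) = 0.005326
q = 0.095 * 0.005326
q = 0.000506 m^3/s/m

0.000506


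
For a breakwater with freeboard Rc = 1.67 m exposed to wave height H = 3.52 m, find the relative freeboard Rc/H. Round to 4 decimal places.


Relative freeboard = Rc / H
= 1.67 / 3.52
= 0.4744

0.4744


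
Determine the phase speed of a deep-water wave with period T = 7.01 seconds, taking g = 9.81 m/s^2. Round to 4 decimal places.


We use the deep-water celerity formula:
C = g * T / (2 * pi)
C = 9.81 * 7.01 / (2 * 3.14159...)
C = 68.768100 / 6.283185
C = 10.9448 m/s

10.9448


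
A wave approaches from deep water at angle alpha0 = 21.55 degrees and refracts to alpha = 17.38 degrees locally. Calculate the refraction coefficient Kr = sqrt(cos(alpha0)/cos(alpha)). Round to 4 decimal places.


Kr = sqrt(cos(alpha0) / cos(alpha))
cos(21.55) = 0.930097
cos(17.38) = 0.954345
Kr = sqrt(0.930097 / 0.954345)
Kr = sqrt(0.974593)
Kr = 0.9872

0.9872


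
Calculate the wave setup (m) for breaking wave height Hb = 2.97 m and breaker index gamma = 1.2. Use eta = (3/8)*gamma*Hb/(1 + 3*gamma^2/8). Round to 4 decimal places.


eta = (3/8) * gamma * Hb / (1 + 3*gamma^2/8)
Numerator = (3/8) * 1.2 * 2.97 = 1.336500
Denominator = 1 + 3*1.2^2/8 = 1 + 0.540000 = 1.540000
eta = 1.336500 / 1.540000
eta = 0.8679 m

0.8679


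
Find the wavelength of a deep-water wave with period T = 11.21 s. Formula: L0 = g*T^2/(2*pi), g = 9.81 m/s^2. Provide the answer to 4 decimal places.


L0 = g * T^2 / (2 * pi)
L0 = 9.81 * 11.21^2 / (2 * pi)
L0 = 9.81 * 125.6641 / 6.28319
L0 = 1232.7648 / 6.28319
L0 = 196.2006 m

196.2006


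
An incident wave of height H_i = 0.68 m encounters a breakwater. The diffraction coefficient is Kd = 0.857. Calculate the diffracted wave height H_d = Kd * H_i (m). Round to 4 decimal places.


H_d = Kd * H_i
H_d = 0.857 * 0.68
H_d = 0.5828 m

0.5828


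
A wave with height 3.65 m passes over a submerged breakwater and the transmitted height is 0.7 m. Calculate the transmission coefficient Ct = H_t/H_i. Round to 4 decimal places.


Ct = H_t / H_i
Ct = 0.7 / 3.65
Ct = 0.1918

0.1918


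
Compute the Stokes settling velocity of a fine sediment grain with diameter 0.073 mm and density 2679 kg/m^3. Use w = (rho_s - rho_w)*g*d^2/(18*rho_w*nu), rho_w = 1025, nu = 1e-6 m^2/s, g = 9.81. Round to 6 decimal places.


w = (rho_s - rho_w) * g * d^2 / (18 * rho_w * nu)
d = 0.073 mm = 0.000073 m
rho_s - rho_w = 2679 - 1025 = 1654
Numerator = 1654 * 9.81 * (0.000073)^2 = 0.000086466968
Denominator = 18 * 1025 * 1e-6 = 0.018450
w = 0.004687 m/s

0.004687


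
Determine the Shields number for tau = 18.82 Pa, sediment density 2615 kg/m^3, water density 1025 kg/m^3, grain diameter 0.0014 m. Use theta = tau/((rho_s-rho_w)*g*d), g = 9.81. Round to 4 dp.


theta = tau / ((rho_s - rho_w) * g * d)
rho_s - rho_w = 2615 - 1025 = 1590
Denominator = 1590 * 9.81 * 0.0014 = 21.837060
theta = 18.82 / 21.837060
theta = 0.8618

0.8618


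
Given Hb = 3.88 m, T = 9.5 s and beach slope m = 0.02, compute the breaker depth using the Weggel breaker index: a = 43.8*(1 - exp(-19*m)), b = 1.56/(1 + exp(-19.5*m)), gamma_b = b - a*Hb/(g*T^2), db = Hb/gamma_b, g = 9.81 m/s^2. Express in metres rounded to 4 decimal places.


a = 43.8 * (1 - exp(-19 * m))
exp(-19 * 0.02) = exp(-0.3800) = 0.683861
a = 43.8 * (1 - 0.683861) = 13.846870
b = 1.56 / (1 + exp(-19.5 * m))
exp(-19.5 * 0.02) = exp(-0.3900) = 0.677057
b = 1.56 / (1 + 0.677057) = 0.930201
Hb / (g * T^2) = 3.88 / (9.81 * 9.5^2) = 3.88 / 885.3525 = 0.00438244
gamma_b = b - a * Hb/(g*T^2) = 0.930201 - 13.846870 * 0.00438244 = 0.869518
db = Hb / gamma_b = 3.88 / 0.869518
db = 4.4622 m

4.4622


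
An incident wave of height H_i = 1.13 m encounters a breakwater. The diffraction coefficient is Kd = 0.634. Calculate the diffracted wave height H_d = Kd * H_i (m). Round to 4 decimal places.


H_d = Kd * H_i
H_d = 0.634 * 1.13
H_d = 0.7164 m

0.7164


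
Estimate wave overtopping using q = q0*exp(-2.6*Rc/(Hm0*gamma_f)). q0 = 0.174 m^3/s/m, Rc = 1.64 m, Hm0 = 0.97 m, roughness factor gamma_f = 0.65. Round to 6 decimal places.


q = q0 * exp(-2.6 * Rc / (Hm0 * gamma_f))
Exponent = -2.6 * 1.64 / (0.97 * 0.65)
= -2.6 * 1.64 / 0.6305
= -6.762887
exp(-6.762887) = 0.001156
q = 0.174 * 0.001156
q = 0.000201 m^3/s/m

0.000201


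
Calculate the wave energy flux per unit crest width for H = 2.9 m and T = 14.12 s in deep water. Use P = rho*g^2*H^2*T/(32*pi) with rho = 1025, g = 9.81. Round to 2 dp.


P = rho * g^2 * H^2 * T / (32 * pi)
P = 1025 * 9.81^2 * 2.9^2 * 14.12 / (32 * pi)
P = 1025 * 96.2361 * 8.4100 * 14.12 / 100.53096
P = 116517.92 W/m

116517.92


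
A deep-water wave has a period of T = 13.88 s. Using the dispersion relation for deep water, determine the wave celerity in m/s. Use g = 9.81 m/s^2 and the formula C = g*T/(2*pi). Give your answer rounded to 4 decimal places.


We use the deep-water celerity formula:
C = g * T / (2 * pi)
C = 9.81 * 13.88 / (2 * 3.14159...)
C = 136.162800 / 6.283185
C = 21.6710 m/s

21.6710


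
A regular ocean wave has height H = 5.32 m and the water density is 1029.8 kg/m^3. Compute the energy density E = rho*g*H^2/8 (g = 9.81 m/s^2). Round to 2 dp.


E = (1/8) * rho * g * H^2
E = (1/8) * 1029.8 * 9.81 * 5.32^2
E = 0.125 * 1029.8 * 9.81 * 28.3024
E = 35740.05 J/m^2

35740.05


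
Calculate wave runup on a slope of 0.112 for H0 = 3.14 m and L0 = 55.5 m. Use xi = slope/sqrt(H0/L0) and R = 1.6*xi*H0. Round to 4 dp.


xi = slope / sqrt(H0/L0)
H0/L0 = 3.14/55.5 = 0.056577
sqrt(0.056577) = 0.237858
xi = 0.112 / 0.237858 = 0.470869
R = 1.6 * xi * H0 = 1.6 * 0.470869 * 3.14
R = 2.3656 m

2.3656


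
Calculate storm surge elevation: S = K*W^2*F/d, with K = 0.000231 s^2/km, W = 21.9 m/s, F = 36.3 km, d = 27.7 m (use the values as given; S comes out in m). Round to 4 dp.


S = K * W^2 * F / d
W^2 = 21.9^2 = 479.61
S = 0.000231 * 479.61 * 36.3 / 27.7
Numerator = 0.000231 * 479.61 * 36.3 = 4.021674
S = 4.021674 / 27.7 = 0.1452 m

0.1452


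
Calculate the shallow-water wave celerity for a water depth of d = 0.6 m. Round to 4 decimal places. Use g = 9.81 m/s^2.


Using the shallow-water approximation:
C = sqrt(g * d) = sqrt(9.81 * 0.6)
C = sqrt(5.8860)
C = 2.4261 m/s

2.4261


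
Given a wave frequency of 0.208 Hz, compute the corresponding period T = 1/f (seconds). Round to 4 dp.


T = 1 / f
T = 1 / 0.208
T = 4.8077 s

4.8077


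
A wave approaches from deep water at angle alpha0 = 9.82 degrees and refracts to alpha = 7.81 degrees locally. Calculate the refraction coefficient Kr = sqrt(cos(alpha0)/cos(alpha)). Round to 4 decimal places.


Kr = sqrt(cos(alpha0) / cos(alpha))
cos(9.82) = 0.985348
cos(7.81) = 0.990724
Kr = sqrt(0.985348 / 0.990724)
Kr = sqrt(0.994574)
Kr = 0.9973

0.9973


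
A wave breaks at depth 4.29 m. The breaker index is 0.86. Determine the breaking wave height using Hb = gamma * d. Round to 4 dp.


Hb = gamma * d
Hb = 0.86 * 4.29
Hb = 3.6894 m

3.6894


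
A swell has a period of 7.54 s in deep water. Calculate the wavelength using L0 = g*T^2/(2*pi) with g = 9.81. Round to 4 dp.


L0 = g * T^2 / (2 * pi)
L0 = 9.81 * 7.54^2 / (2 * pi)
L0 = 9.81 * 56.8516 / 6.28319
L0 = 557.7142 / 6.28319
L0 = 88.7630 m

88.7630


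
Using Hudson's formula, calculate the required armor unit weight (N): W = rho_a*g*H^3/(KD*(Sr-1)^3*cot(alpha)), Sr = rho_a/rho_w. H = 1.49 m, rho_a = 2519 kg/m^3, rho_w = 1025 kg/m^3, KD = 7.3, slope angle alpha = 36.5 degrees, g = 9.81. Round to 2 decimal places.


Sr = rho_a / rho_w = 2519 / 1025 = 2.457561
(Sr - 1) = 1.457561
(Sr - 1)^3 = 3.096565
cot(36.5) = 1 / tan(36.5) = 1 / 0.739961 = 1.351422
Numerator = 2519 * 9.81 * 1.49^3 = 81744.0178
Denominator = 7.3 * 3.096565 * 1.351422 = 30.548802
W = 81744.0178 / 30.548802
W = 2675.85 N

2675.85


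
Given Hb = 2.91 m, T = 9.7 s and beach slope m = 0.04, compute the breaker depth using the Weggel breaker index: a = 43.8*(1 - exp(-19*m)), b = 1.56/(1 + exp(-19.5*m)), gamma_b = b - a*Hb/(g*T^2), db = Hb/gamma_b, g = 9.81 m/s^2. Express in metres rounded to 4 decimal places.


a = 43.8 * (1 - exp(-19 * m))
exp(-19 * 0.04) = exp(-0.7600) = 0.467666
a = 43.8 * (1 - 0.467666) = 23.316210
b = 1.56 / (1 + exp(-19.5 * m))
exp(-19.5 * 0.04) = exp(-0.7800) = 0.458406
b = 1.56 / (1 + 0.458406) = 1.069661
Hb / (g * T^2) = 2.91 / (9.81 * 9.7^2) = 2.91 / 923.0229 = 0.00315268
gamma_b = b - a * Hb/(g*T^2) = 1.069661 - 23.316210 * 0.00315268 = 0.996152
db = Hb / gamma_b = 2.91 / 0.996152
db = 2.9212 m

2.9212


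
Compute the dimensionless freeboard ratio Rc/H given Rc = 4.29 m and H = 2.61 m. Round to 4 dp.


Relative freeboard = Rc / H
= 4.29 / 2.61
= 1.6437

1.6437


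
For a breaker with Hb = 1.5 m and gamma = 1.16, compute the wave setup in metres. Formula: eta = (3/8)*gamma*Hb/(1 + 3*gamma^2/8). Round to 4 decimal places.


eta = (3/8) * gamma * Hb / (1 + 3*gamma^2/8)
Numerator = (3/8) * 1.16 * 1.5 = 0.652500
Denominator = 1 + 3*1.16^2/8 = 1 + 0.504600 = 1.504600
eta = 0.652500 / 1.504600
eta = 0.4337 m

0.4337


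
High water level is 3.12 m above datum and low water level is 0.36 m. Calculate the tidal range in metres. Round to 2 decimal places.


Tidal range = High water - Low water
Tidal range = 3.12 - (0.36)
Tidal range = 2.76 m

2.76


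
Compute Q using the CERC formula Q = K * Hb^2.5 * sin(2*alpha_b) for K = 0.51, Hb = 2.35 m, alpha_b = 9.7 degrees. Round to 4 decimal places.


Q = K * Hb^2.5 * sin(2 * alpha_b)
Hb^2.5 = 2.35^2.5 = 8.465832
sin(2 * 9.7) = sin(19.4) = 0.332161
Q = 0.51 * 8.465832 * 0.332161
Q = 1.4341 m^3/s

1.4341


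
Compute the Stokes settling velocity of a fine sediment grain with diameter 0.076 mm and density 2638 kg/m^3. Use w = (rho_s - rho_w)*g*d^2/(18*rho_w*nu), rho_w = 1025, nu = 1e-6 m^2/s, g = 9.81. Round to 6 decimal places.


w = (rho_s - rho_w) * g * d^2 / (18 * rho_w * nu)
d = 0.076 mm = 0.000076 m
rho_s - rho_w = 2638 - 1025 = 1613
Numerator = 1613 * 9.81 * (0.000076)^2 = 0.000091396709
Denominator = 18 * 1025 * 1e-6 = 0.018450
w = 0.004954 m/s

0.004954


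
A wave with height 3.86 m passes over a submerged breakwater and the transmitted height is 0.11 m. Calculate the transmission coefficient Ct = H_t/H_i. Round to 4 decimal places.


Ct = H_t / H_i
Ct = 0.11 / 3.86
Ct = 0.0285

0.0285


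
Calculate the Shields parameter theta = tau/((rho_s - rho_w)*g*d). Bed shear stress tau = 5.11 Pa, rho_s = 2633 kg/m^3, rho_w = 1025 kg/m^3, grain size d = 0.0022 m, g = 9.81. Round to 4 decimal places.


theta = tau / ((rho_s - rho_w) * g * d)
rho_s - rho_w = 2633 - 1025 = 1608
Denominator = 1608 * 9.81 * 0.0022 = 34.703856
theta = 5.11 / 34.703856
theta = 0.1472

0.1472
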